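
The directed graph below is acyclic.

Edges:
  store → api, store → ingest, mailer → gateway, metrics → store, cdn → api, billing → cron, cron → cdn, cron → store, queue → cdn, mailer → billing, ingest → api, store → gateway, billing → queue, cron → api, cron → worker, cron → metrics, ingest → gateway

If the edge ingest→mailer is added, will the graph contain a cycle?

Adding ingest→mailer creates a cycle iff mailer can already reach ingest.
Path from mailer: mailer → billing → cron → store → ingest.
So mailer → … → ingest → mailer is a cycle.

Yes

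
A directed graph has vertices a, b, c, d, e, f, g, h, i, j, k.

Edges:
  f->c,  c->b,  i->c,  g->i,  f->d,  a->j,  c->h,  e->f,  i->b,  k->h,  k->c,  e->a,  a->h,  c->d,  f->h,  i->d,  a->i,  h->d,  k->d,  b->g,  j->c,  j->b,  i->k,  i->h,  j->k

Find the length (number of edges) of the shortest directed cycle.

For each vertex v, BFS finds the shortest path from v back to v.
The shortest such closed walk is b → g → i → b, length 3.

3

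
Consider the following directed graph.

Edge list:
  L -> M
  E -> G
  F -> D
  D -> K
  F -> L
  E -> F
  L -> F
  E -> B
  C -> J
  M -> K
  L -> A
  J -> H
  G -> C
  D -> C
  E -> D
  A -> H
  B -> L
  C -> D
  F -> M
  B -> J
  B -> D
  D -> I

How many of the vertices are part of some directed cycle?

4

A vertex is on a directed cycle iff it belongs to a strongly connected component of size ≥ 2 (or has a self-loop).
The vertices on cycles are {C, D, F, L} — 4 in total.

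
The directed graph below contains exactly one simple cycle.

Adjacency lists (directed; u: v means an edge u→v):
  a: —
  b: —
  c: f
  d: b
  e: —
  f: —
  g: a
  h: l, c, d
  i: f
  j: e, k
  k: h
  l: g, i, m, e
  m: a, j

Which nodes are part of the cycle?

DFS with gray/black marking from h:
h gray
  l gray
    g gray
      a gray
      a black
    g black
    i gray
      f gray
      f black
    i black
    m gray
      m→a: a black — skip
      j gray
        e gray
        e black
        k gray
          k→h: h is gray → back edge
Back edge closes the cycle h → l → m → j → k → h; its vertices are {h, j, k, l, m}.

h, j, k, l, m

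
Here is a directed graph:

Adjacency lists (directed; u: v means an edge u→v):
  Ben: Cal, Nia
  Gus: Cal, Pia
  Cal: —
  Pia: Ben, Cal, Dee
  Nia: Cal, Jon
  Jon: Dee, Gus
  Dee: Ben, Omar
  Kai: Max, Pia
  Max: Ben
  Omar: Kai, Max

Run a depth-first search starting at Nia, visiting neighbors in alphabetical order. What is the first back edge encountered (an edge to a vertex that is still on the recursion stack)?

Ben->Nia

DFS from Nia (visiting neighbors in alphabetical order); mark gray on enter, black on exit:
Nia gray
  Cal gray
  Cal black
  Jon gray
    Dee gray
      Ben gray
        Ben→Cal: Cal black — skip
        Ben→Nia: Nia is gray → back edge
First back edge: Ben → Nia.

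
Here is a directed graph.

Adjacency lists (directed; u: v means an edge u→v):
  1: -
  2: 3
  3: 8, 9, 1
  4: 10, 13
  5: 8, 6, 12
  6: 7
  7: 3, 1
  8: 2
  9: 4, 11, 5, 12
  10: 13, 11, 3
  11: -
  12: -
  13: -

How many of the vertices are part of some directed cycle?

9

A vertex is on a directed cycle iff it belongs to a strongly connected component of size ≥ 2 (or has a self-loop).
The vertices on cycles are {2, 3, 4, 5, 6, 7, 8, 9, 10} — 9 in total.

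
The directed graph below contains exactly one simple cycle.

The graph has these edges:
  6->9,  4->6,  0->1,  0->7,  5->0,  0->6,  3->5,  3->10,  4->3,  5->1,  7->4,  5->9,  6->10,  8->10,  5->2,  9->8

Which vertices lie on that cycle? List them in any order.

0, 3, 4, 5, 7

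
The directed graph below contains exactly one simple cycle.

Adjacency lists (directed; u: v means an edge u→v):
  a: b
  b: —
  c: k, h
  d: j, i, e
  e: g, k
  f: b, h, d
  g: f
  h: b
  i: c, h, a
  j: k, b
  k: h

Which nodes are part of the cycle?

DFS with gray/black marking from d:
d gray
  j gray
    k gray
      h gray
        b gray
        b black
      h black
    k black
    j→b: b black — skip
  j black
  i gray
    c gray
      c→k: k black — skip
      c→h: h black — skip
    c black
    i→h: h black — skip
    a gray
      a→b: b black — skip
    a black
  i black
  e gray
    g gray
      f gray
        f→b: b black — skip
        f→h: h black — skip
        f→d: d is gray → back edge
Back edge closes the cycle d → e → g → f → d; its vertices are {d, e, f, g}.

d, e, f, g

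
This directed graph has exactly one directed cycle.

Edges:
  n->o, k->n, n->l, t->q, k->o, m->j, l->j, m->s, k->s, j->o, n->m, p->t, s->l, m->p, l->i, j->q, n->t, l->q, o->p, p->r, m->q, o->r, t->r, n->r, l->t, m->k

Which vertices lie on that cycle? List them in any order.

DFS with gray/black marking from m:
m gray
  p gray
    r gray
    r black
    t gray
      q gray
      q black
      t→r: r black — skip
    t black
  p black
  s gray
    l gray
      i gray
      i black
      l→q: q black — skip
      j gray
        j→q: q black — skip
        o gray
          o→r: r black — skip
          o→p: p black — skip
        o black
      j black
      l→t: t black — skip
    l black
  s black
  k gray
    k→s: s black — skip
    k→o: o black — skip
    n gray
      n→m: m is gray → back edge
Back edge closes the cycle m → k → n → m; its vertices are {k, m, n}.

k, m, n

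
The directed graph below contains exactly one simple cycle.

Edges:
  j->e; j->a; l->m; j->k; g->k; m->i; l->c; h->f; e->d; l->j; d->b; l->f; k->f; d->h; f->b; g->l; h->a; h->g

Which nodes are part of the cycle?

d, e, g, h, j, l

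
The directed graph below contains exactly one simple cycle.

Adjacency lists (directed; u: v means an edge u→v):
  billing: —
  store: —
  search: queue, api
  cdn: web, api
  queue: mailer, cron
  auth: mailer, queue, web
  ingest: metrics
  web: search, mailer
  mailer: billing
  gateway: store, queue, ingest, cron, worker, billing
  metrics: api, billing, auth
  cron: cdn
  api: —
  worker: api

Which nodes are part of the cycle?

DFS with gray/black marking from cron:
cron gray
  cdn gray
    web gray
      search gray
        queue gray
          mailer gray
            billing gray
            billing black
          mailer black
          queue→cron: cron is gray → back edge
Back edge closes the cycle cron → cdn → web → search → queue → cron; its vertices are {cdn, web, cron, queue, search}.

cdn, web, cron, queue, search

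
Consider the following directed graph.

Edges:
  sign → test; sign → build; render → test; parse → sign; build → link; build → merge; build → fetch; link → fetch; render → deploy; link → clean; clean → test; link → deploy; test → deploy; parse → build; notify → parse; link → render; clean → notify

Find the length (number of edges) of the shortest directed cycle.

5

For each vertex v, BFS finds the shortest path from v back to v.
The shortest such closed walk is build → link → clean → notify → parse → build, length 5.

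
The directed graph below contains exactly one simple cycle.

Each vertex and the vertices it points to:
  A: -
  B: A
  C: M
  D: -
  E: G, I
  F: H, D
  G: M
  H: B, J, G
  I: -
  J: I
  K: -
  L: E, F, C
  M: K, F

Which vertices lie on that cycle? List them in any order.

F, G, H, M

DFS with gray/black marking from F:
F gray
  H gray
    B gray
      A gray
      A black
    B black
    J gray
      I gray
      I black
    J black
    G gray
      M gray
        K gray
        K black
        M→F: F is gray → back edge
Back edge closes the cycle F → H → G → M → F; its vertices are {F, G, H, M}.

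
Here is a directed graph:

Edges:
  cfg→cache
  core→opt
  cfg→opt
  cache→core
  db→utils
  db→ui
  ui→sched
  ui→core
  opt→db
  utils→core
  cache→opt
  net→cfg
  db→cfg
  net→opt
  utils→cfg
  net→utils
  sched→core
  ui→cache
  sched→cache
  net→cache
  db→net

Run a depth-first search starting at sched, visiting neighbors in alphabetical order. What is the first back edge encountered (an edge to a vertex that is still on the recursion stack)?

DFS from sched (visiting neighbors in alphabetical order); mark gray on enter, black on exit:
sched gray
  cache gray
    core gray
      opt gray
        db gray
          cfg gray
            cfg→cache: cache is gray → back edge
First back edge: cfg → cache.

cfg→cache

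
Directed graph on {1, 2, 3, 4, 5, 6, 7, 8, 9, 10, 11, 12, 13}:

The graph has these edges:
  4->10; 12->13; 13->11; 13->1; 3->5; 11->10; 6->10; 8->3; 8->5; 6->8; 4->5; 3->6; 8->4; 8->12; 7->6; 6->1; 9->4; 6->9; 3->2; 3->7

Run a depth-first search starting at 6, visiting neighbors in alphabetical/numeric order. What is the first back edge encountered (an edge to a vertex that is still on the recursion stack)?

3→6

DFS from 6 (visiting neighbors in alphabetical/numeric order); mark gray on enter, black on exit:
6 gray
  1 gray
  1 black
  8 gray
    3 gray
      2 gray
      2 black
      5 gray
      5 black
      3→6: 6 is gray → back edge
First back edge: 3 → 6.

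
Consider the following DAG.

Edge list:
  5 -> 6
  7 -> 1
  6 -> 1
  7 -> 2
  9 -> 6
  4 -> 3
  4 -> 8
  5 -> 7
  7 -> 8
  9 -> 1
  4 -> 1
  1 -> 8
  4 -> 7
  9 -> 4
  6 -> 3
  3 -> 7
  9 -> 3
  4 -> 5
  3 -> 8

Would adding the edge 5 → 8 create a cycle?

Adding 5→8 creates a cycle iff 8 can already reach 5.
Explore from 8: no path reaches 5. The graph stays acyclic.

No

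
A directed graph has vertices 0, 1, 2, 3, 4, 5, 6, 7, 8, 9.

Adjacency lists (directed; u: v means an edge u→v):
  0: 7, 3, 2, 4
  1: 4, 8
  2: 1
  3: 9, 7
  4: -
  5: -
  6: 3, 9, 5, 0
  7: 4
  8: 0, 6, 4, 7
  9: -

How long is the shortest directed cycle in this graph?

4

For each vertex v, BFS finds the shortest path from v back to v.
The shortest such closed walk is 0 → 2 → 1 → 8 → 0, length 4.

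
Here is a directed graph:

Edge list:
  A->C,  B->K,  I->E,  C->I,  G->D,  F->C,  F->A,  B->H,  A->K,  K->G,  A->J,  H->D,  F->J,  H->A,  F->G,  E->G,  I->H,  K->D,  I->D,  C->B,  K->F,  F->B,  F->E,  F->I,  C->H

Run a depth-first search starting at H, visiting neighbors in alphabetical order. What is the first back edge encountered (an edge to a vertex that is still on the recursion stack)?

B->H

DFS from H (visiting neighbors in alphabetical order); mark gray on enter, black on exit:
H gray
  A gray
    C gray
      B gray
        B→H: H is gray → back edge
First back edge: B → H.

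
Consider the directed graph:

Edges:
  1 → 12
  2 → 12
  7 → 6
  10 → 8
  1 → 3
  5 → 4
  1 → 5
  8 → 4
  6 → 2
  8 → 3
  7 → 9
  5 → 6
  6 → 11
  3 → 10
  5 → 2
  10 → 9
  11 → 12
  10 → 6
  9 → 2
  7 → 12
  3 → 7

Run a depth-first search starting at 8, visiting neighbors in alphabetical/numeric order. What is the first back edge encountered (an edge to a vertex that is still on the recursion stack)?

DFS from 8 (visiting neighbors in alphabetical/numeric order); mark gray on enter, black on exit:
8 gray
  3 gray
    7 gray
      6 gray
        2 gray
          12 gray
          12 black
        2 black
        11 gray
          11→12: 12 black — skip
        11 black
      6 black
      9 gray
        9→2: 2 black — skip
      9 black
      7→12: 12 black — skip
    7 black
    10 gray
      10→6: 6 black — skip
      10→8: 8 is gray → back edge
First back edge: 10 → 8.

10->8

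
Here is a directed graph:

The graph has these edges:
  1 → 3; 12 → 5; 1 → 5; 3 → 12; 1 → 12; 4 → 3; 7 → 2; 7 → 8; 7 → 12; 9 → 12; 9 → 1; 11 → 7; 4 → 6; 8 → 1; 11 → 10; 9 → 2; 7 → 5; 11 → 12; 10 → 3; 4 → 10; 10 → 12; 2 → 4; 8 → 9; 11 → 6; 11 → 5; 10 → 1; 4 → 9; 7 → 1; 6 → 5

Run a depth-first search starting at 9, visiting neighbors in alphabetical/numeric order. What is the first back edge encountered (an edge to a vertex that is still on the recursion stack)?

4->9

DFS from 9 (visiting neighbors in alphabetical/numeric order); mark gray on enter, black on exit:
9 gray
  1 gray
    3 gray
      12 gray
        5 gray
        5 black
      12 black
    3 black
    1→5: 5 black — skip
    1→12: 12 black — skip
  1 black
  2 gray
    4 gray
      4→3: 3 black — skip
      6 gray
        6→5: 5 black — skip
      6 black
      4→9: 9 is gray → back edge
First back edge: 4 → 9.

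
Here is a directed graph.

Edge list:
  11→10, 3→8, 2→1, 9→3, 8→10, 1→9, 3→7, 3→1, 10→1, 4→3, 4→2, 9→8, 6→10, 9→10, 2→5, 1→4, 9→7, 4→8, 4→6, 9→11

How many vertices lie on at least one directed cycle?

9

A vertex is on a directed cycle iff it belongs to a strongly connected component of size ≥ 2 (or has a self-loop).
The vertices on cycles are {1, 2, 3, 4, 6, 8, 9, 10, 11} — 9 in total.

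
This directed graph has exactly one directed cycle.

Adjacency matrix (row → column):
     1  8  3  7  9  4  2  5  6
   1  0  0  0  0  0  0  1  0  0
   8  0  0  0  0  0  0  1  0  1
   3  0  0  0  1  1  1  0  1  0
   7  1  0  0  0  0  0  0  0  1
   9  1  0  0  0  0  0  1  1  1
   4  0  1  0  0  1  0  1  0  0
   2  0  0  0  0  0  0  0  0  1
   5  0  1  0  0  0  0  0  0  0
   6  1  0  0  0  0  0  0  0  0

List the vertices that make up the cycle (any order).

DFS with gray/black marking from 1:
1 gray
  2 gray
    6 gray
      6→1: 1 is gray → back edge
Back edge closes the cycle 1 → 2 → 6 → 1; its vertices are {1, 2, 6}.

1, 2, 6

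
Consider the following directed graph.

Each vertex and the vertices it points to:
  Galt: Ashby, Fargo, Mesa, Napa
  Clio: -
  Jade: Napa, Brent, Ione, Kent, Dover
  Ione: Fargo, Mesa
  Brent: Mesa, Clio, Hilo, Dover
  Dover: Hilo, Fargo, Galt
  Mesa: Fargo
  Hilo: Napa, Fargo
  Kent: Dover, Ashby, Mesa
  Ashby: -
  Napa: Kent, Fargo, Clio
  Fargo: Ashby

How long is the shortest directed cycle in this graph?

4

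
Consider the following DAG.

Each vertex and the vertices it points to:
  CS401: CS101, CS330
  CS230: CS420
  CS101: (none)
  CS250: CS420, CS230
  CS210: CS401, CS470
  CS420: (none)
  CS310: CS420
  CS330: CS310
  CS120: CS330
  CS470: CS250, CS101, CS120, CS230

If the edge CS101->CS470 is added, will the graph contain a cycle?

Yes

Adding CS101→CS470 creates a cycle iff CS470 can already reach CS101.
Path from CS470: CS470 → CS101.
So CS470 → … → CS101 → CS470 is a cycle.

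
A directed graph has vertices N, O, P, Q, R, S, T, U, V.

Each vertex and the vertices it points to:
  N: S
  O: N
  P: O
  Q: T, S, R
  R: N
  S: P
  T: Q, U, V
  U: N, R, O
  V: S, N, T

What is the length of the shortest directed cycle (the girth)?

For each vertex v, BFS finds the shortest path from v back to v.
The shortest such closed walk is T → Q → T, length 2.

2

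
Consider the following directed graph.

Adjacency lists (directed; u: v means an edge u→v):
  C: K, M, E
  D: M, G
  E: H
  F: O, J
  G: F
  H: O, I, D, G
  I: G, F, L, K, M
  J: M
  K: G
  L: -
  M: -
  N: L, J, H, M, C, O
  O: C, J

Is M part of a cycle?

M lies on a cycle iff there is a path from M back to itself.
Exploring from M, it never reaches itself; equivalently, its strongly connected component is a singleton.

No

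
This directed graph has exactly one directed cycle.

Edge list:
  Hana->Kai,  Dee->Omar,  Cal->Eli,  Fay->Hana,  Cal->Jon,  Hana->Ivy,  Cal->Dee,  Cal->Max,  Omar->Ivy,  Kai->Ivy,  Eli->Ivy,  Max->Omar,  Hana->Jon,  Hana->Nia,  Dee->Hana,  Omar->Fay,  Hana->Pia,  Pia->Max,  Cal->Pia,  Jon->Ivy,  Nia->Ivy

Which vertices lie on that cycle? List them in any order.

DFS with gray/black marking from Pia:
Pia gray
  Max gray
    Omar gray
      Ivy gray
      Ivy black
      Fay gray
        Hana gray
          Nia gray
            Nia→Ivy: Ivy black — skip
          Nia black
          Kai gray
            Kai→Ivy: Ivy black — skip
          Kai black
          Jon gray
            Jon→Ivy: Ivy black — skip
          Jon black
          Hana→Ivy: Ivy black — skip
          Hana→Pia: Pia is gray → back edge
Back edge closes the cycle Pia → Max → Omar → Fay → Hana → Pia; its vertices are {Fay, Max, Pia, Hana, Omar}.

Fay, Max, Pia, Hana, Omar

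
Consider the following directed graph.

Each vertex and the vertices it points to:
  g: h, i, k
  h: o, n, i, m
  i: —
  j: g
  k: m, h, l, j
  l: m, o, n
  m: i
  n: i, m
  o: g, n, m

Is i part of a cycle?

No

i lies on a cycle iff there is a path from i back to itself.
Exploring from i, it never reaches itself; equivalently, its strongly connected component is a singleton.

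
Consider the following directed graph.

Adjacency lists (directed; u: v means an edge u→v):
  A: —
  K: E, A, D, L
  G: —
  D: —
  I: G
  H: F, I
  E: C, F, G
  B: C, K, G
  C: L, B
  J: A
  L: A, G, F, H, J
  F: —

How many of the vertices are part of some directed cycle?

4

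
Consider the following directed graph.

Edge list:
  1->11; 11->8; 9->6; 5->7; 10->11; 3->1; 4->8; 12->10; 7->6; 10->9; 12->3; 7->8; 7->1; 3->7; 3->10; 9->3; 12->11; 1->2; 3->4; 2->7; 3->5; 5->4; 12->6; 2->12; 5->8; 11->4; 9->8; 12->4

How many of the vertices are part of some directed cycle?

8

A vertex is on a directed cycle iff it belongs to a strongly connected component of size ≥ 2 (or has a self-loop).
The vertices on cycles are {1, 2, 3, 5, 7, 9, 10, 12} — 8 in total.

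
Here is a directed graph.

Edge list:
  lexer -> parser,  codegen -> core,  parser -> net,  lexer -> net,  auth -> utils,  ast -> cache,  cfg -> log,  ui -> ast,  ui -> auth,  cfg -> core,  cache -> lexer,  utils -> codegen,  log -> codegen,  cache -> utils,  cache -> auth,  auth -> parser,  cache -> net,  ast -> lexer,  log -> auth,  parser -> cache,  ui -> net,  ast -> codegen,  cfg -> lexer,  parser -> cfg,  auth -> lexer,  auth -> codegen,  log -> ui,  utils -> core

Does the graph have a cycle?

DFS with white/gray/black marking, starting from ui:
ui gray
  ast gray
    cache gray
      lexer gray
        parser gray
          net gray
          net black
          parser→cache: cache is gray → back edge
Back edge found, so a cycle exists: cache → lexer → parser → cache.

Yes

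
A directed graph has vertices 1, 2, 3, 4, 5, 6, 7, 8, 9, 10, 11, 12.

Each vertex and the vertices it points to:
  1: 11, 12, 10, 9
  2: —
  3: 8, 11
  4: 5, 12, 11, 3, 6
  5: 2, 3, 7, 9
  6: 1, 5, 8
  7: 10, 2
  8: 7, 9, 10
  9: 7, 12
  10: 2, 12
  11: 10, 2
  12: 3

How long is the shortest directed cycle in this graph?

4

For each vertex v, BFS finds the shortest path from v back to v.
The shortest such closed walk is 3 → 8 → 10 → 12 → 3, length 4.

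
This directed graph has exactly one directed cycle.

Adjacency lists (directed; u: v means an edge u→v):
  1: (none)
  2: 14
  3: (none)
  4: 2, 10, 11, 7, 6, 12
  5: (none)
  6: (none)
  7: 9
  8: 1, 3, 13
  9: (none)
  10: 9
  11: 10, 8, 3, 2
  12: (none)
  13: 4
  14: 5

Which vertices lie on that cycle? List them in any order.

DFS with gray/black marking from 13:
13 gray
  4 gray
    2 gray
      14 gray
        5 gray
        5 black
      14 black
    2 black
    10 gray
      9 gray
      9 black
    10 black
    11 gray
      11→10: 10 black — skip
      8 gray
        1 gray
        1 black
        3 gray
        3 black
        8→13: 13 is gray → back edge
Back edge closes the cycle 13 → 4 → 11 → 8 → 13; its vertices are {4, 8, 11, 13}.

4, 8, 11, 13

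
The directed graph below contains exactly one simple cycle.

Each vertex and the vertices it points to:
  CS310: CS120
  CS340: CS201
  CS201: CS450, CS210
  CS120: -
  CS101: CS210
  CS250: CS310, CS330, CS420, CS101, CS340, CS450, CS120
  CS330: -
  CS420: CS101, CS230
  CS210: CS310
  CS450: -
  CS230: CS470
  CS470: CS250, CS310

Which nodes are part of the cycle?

DFS with gray/black marking from CS250:
CS250 gray
  CS310 gray
    CS120 gray
    CS120 black
  CS310 black
  CS330 gray
  CS330 black
  CS420 gray
    CS101 gray
      CS210 gray
        CS210→CS310: CS310 black — skip
      CS210 black
    CS101 black
    CS230 gray
      CS470 gray
        CS470→CS250: CS250 is gray → back edge
Back edge closes the cycle CS250 → CS420 → CS230 → CS470 → CS250; its vertices are {CS230, CS250, CS420, CS470}.

CS230, CS250, CS420, CS470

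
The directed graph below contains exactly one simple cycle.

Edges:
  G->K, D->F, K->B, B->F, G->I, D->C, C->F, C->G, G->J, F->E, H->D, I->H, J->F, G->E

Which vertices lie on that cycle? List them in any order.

DFS with gray/black marking from D:
D gray
  C gray
    F gray
      E gray
      E black
    F black
    G gray
      K gray
        B gray
          B→F: F black — skip
        B black
      K black
      J gray
        J→F: F black — skip
      J black
      I gray
        H gray
          H→D: D is gray → back edge
Back edge closes the cycle D → C → G → I → H → D; its vertices are {C, D, G, H, I}.

C, D, G, H, I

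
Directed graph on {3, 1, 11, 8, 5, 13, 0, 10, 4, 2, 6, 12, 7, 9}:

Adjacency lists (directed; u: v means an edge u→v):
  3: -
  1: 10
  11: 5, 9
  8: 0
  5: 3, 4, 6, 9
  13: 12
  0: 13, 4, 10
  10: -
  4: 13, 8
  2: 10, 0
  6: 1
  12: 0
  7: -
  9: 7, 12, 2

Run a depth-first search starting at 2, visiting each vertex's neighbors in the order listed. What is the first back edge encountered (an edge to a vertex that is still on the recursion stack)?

DFS from 2 (visiting each vertex's neighbors in the order listed); mark gray on enter, black on exit:
2 gray
  10 gray
  10 black
  0 gray
    13 gray
      12 gray
        12→0: 0 is gray → back edge
First back edge: 12 → 0.

12→0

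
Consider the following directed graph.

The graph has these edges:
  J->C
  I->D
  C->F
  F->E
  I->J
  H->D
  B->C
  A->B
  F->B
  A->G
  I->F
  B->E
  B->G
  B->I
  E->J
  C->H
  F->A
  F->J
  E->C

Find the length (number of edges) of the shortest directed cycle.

3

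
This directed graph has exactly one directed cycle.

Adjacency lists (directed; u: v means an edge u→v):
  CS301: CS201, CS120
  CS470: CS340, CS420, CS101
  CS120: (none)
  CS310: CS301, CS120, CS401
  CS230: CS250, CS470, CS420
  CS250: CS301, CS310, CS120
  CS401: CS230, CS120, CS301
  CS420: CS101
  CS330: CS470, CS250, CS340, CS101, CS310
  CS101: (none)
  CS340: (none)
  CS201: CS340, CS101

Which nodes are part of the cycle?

CS230, CS250, CS310, CS401

DFS with gray/black marking from CS310:
CS310 gray
  CS301 gray
    CS201 gray
      CS340 gray
      CS340 black
      CS101 gray
      CS101 black
    CS201 black
    CS120 gray
    CS120 black
  CS301 black
  CS310→CS120: CS120 black — skip
  CS401 gray
    CS230 gray
      CS250 gray
        CS250→CS301: CS301 black — skip
        CS250→CS310: CS310 is gray → back edge
Back edge closes the cycle CS310 → CS401 → CS230 → CS250 → CS310; its vertices are {CS230, CS250, CS310, CS401}.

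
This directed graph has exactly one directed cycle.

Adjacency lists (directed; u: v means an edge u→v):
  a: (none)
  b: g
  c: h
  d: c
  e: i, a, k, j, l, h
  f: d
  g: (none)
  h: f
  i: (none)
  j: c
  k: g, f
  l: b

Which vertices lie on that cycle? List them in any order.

DFS with gray/black marking from c:
c gray
  h gray
    f gray
      d gray
        d→c: c is gray → back edge
Back edge closes the cycle c → h → f → d → c; its vertices are {c, d, f, h}.

c, d, f, h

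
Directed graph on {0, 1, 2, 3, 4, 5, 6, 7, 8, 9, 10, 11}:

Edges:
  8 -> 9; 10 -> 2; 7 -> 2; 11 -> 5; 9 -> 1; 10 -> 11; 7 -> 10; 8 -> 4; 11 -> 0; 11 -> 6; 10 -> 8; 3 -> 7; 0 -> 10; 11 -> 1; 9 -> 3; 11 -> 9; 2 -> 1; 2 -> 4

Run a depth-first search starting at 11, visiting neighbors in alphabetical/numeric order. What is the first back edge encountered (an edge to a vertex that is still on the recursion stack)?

7->10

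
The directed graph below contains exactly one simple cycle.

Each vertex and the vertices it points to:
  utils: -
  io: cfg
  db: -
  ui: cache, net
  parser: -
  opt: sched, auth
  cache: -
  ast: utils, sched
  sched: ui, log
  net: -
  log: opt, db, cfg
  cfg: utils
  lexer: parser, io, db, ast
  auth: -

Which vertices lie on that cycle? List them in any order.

log, opt, sched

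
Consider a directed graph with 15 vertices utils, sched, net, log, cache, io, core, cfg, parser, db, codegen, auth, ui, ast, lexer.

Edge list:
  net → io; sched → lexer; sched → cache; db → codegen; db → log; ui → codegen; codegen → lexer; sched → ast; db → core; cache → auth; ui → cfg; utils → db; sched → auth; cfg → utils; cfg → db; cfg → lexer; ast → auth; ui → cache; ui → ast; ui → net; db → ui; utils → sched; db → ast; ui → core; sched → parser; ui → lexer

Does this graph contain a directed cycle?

Yes

DFS with white/gray/black marking, starting from io:
io gray
io black
utils gray
  sched gray
    lexer gray
    lexer black
    auth gray
    auth black
    ast gray
      ast→auth: auth black — skip
    ast black
    cache gray
      cache→auth: auth black — skip
    cache black
    parser gray
    parser black
  sched black
  db gray
    db→ast: ast black — skip
    log gray
    log black
    ui gray
      ui→lexer: lexer black — skip
      ui→ast: ast black — skip
      core gray
      core black
      net gray
        net→io: io black — skip
      net black
      ui→cache: cache black — skip
      cfg gray
        cfg→lexer: lexer black — skip
        cfg→utils: utils is gray → back edge
Back edge found, so a cycle exists: utils → db → ui → cfg → utils.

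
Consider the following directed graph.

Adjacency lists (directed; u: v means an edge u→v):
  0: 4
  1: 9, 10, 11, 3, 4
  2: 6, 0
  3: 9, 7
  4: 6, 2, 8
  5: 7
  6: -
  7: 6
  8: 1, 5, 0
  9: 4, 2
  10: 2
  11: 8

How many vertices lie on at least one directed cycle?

9

A vertex is on a directed cycle iff it belongs to a strongly connected component of size ≥ 2 (or has a self-loop).
The vertices on cycles are {0, 1, 2, 3, 4, 8, 9, 10, 11} — 9 in total.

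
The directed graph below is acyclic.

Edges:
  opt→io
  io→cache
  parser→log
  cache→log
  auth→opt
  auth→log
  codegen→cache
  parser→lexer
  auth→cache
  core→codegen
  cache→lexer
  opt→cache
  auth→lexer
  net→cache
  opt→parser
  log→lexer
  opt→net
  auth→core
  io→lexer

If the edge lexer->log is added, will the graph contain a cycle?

Yes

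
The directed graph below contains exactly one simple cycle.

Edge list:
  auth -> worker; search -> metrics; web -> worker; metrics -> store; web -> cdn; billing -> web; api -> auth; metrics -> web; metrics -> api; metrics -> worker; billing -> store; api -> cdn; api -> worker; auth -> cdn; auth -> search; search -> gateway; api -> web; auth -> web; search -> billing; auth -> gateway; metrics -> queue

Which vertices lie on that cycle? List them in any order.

api, auth, search, metrics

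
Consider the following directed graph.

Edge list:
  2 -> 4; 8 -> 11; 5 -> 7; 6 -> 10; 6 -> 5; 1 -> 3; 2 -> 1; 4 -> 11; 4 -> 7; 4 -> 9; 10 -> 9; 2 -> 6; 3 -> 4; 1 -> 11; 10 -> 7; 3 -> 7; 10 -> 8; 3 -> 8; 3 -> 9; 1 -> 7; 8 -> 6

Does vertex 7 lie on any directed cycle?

No

7 lies on a cycle iff there is a path from 7 back to itself.
Exploring from 7, it never reaches itself; equivalently, its strongly connected component is a singleton.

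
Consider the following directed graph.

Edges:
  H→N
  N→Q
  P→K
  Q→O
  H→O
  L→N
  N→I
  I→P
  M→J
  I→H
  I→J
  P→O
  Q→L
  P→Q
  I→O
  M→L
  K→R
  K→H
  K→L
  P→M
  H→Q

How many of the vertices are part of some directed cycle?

8

A vertex is on a directed cycle iff it belongs to a strongly connected component of size ≥ 2 (or has a self-loop).
The vertices on cycles are {H, I, K, L, M, N, P, Q} — 8 in total.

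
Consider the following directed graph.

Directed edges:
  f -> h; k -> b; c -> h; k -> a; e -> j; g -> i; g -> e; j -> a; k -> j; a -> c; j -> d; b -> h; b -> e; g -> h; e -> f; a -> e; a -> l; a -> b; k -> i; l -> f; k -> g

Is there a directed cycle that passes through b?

Yes

b is on a cycle iff b can reach itself via ≥1 edge.
b → e → j → a → b — yes.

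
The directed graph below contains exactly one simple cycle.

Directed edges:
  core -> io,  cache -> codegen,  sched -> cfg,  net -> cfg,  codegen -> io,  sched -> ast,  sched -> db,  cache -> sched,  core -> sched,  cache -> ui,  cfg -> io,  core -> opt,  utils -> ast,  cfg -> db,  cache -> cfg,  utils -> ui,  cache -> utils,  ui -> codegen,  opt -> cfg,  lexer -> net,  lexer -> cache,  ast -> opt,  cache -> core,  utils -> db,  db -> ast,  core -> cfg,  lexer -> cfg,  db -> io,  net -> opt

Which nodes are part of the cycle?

db, ast, cfg, opt

DFS with gray/black marking from opt:
opt gray
  cfg gray
    io gray
    io black
    db gray
      db→io: io black — skip
      ast gray
        ast→opt: opt is gray → back edge
Back edge closes the cycle opt → cfg → db → ast → opt; its vertices are {db, ast, cfg, opt}.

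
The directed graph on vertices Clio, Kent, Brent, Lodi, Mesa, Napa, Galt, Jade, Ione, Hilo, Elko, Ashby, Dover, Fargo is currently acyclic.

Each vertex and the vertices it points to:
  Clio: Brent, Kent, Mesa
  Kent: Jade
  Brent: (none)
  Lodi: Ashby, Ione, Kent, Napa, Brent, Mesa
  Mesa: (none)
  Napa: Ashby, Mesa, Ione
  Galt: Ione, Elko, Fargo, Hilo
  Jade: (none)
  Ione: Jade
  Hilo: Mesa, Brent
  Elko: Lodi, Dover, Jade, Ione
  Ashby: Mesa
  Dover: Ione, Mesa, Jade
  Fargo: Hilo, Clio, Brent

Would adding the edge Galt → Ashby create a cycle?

Adding Galt→Ashby creates a cycle iff Ashby can already reach Galt.
Explore from Ashby: no path reaches Galt. The graph stays acyclic.

No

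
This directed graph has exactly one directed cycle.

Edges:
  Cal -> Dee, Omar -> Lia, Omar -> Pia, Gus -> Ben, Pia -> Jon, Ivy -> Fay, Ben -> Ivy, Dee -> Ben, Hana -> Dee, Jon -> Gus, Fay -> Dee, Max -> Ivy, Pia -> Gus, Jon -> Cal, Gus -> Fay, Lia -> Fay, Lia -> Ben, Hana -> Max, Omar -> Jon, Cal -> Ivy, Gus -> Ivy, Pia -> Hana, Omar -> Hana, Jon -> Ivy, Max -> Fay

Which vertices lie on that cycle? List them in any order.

Ben, Dee, Fay, Ivy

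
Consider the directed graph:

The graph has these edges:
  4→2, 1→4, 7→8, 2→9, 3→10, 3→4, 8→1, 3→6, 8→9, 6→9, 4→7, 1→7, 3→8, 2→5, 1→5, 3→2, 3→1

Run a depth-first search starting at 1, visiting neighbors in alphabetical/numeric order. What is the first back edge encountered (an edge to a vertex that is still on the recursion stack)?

DFS from 1 (visiting neighbors in alphabetical/numeric order); mark gray on enter, black on exit:
1 gray
  4 gray
    2 gray
      5 gray
      5 black
      9 gray
      9 black
    2 black
    7 gray
      8 gray
        8→1: 1 is gray → back edge
First back edge: 8 → 1.

8→1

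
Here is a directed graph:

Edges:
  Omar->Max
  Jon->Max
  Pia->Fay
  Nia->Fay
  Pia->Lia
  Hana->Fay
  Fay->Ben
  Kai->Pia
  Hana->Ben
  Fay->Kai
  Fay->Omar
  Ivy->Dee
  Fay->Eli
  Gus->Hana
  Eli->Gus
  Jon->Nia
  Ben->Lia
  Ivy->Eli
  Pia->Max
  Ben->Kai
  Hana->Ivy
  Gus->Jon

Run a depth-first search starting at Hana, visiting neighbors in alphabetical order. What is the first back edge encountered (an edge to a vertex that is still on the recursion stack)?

Fay→Ben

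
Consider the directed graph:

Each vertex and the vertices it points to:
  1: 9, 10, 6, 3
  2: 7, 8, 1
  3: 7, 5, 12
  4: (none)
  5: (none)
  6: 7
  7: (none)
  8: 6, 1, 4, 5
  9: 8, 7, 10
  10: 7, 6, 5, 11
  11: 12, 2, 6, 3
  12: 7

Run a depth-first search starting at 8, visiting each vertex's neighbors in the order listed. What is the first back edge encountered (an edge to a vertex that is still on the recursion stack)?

DFS from 8 (visiting each vertex's neighbors in the order listed); mark gray on enter, black on exit:
8 gray
  6 gray
    7 gray
    7 black
  6 black
  1 gray
    9 gray
      9→8: 8 is gray → back edge
First back edge: 9 → 8.

9→8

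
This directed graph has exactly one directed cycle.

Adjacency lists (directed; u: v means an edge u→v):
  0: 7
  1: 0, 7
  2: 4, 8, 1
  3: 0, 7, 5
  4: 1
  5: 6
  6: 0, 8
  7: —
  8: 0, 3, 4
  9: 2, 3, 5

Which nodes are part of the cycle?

3, 5, 6, 8

DFS with gray/black marking from 5:
5 gray
  6 gray
    0 gray
      7 gray
      7 black
    0 black
    8 gray
      8→0: 0 black — skip
      3 gray
        3→0: 0 black — skip
        3→7: 7 black — skip
        3→5: 5 is gray → back edge
Back edge closes the cycle 5 → 6 → 8 → 3 → 5; its vertices are {3, 5, 6, 8}.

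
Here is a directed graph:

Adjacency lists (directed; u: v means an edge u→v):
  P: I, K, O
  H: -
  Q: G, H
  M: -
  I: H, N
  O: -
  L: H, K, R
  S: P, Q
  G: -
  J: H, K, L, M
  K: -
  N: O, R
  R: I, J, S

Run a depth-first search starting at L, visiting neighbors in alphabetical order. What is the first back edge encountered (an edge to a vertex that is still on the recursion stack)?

DFS from L (visiting neighbors in alphabetical order); mark gray on enter, black on exit:
L gray
  H gray
  H black
  K gray
  K black
  R gray
    I gray
      I→H: H black — skip
      N gray
        O gray
        O black
        N→R: R is gray → back edge
First back edge: N → R.

N→R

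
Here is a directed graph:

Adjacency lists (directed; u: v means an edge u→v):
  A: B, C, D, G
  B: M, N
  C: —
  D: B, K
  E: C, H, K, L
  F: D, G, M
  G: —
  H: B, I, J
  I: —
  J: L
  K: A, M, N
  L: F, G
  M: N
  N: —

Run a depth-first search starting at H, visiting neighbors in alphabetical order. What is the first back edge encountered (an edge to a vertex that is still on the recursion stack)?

DFS from H (visiting neighbors in alphabetical order); mark gray on enter, black on exit:
H gray
  B gray
    M gray
      N gray
      N black
    M black
    B→N: N black — skip
  B black
  I gray
  I black
  J gray
    L gray
      F gray
        D gray
          D→B: B black — skip
          K gray
            A gray
              A→B: B black — skip
              C gray
              C black
              A→D: D is gray → back edge
First back edge: A → D.

A→D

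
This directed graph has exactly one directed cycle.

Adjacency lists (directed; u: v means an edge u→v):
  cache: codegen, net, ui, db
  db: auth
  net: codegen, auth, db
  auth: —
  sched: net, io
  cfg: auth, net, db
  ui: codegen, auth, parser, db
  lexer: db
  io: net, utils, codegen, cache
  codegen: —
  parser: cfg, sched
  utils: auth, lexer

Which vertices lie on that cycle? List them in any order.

DFS with gray/black marking from ui:
ui gray
  codegen gray
  codegen black
  auth gray
  auth black
  parser gray
    cfg gray
      cfg→auth: auth black — skip
      net gray
        net→codegen: codegen black — skip
        net→auth: auth black — skip
        db gray
          db→auth: auth black — skip
        db black
      net black
      cfg→db: db black — skip
    cfg black
    sched gray
      sched→net: net black — skip
      io gray
        io→net: net black — skip
        utils gray
          utils→auth: auth black — skip
          lexer gray
            lexer→db: db black — skip
          lexer black
        utils black
        io→codegen: codegen black — skip
        cache gray
          cache→codegen: codegen black — skip
          cache→net: net black — skip
          cache→ui: ui is gray → back edge
Back edge closes the cycle ui → parser → sched → io → cache → ui; its vertices are {io, ui, cache, sched, parser}.

io, ui, cache, sched, parser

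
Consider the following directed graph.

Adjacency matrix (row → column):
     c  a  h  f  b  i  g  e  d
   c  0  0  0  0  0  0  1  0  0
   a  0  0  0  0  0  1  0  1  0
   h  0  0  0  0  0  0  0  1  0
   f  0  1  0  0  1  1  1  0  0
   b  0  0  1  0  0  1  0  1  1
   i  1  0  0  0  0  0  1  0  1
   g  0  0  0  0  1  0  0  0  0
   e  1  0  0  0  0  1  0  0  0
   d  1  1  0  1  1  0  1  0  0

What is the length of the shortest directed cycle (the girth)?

2

For each vertex v, BFS finds the shortest path from v back to v.
The shortest such closed walk is d → b → d, length 2.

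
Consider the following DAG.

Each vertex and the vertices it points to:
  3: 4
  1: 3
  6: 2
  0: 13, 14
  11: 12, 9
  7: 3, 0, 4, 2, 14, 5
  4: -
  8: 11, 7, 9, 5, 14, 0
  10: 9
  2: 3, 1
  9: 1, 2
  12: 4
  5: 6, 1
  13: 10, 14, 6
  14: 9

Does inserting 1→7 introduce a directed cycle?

Yes

Adding 1→7 creates a cycle iff 7 can already reach 1.
Path from 7: 7 → 5 → 1.
So 7 → … → 1 → 7 is a cycle.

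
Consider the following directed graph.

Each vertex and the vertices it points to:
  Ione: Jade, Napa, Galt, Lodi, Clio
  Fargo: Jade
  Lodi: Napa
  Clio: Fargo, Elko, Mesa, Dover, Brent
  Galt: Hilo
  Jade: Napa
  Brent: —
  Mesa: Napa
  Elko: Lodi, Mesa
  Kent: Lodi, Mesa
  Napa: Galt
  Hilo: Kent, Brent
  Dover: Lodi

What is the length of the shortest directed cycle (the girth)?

For each vertex v, BFS finds the shortest path from v back to v.
The shortest such closed walk is Galt → Hilo → Kent → Lodi → Napa → Galt, length 5.

5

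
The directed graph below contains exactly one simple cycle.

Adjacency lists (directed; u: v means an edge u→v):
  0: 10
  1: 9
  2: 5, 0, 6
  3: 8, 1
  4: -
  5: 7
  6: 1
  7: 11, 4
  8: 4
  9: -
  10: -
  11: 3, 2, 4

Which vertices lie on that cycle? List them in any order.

2, 5, 7, 11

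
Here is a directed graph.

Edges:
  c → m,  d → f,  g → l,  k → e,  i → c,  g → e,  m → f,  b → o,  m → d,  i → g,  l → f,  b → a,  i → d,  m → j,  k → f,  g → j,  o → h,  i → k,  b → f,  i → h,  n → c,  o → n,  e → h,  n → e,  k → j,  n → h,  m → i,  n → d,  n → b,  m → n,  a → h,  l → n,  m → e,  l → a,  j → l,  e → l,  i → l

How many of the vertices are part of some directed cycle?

11

A vertex is on a directed cycle iff it belongs to a strongly connected component of size ≥ 2 (or has a self-loop).
The vertices on cycles are {b, c, e, g, i, j, k, l, m, n, o} — 11 in total.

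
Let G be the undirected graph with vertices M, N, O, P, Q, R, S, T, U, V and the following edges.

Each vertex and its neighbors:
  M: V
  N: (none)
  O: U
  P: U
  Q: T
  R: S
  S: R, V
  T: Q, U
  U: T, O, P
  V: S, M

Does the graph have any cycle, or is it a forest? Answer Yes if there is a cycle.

DFS, tracking each vertex's parent; an edge to a visited non-parent vertex closes a cycle.
Start from O:
visit O (parent –)
  visit U (parent O)
    visit T (parent U)
      visit Q (parent T)
        Q–T: parent, skip
      T–U: parent, skip
    U–O: parent, skip
    visit P (parent U)
      P–U: parent, skip
visit M (parent –)
  visit V (parent M)
    visit S (parent V)
      visit R (parent S)
        R–S: parent, skip
      S–V: parent, skip
    V–M: parent, skip
visit N (parent –)
No non-parent visited neighbor found — the graph is a forest.

No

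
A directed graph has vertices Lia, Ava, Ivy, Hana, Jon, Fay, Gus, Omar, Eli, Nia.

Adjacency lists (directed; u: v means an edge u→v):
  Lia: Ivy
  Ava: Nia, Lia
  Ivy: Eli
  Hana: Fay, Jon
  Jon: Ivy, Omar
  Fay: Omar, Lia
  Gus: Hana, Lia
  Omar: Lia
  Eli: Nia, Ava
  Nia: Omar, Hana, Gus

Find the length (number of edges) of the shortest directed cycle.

4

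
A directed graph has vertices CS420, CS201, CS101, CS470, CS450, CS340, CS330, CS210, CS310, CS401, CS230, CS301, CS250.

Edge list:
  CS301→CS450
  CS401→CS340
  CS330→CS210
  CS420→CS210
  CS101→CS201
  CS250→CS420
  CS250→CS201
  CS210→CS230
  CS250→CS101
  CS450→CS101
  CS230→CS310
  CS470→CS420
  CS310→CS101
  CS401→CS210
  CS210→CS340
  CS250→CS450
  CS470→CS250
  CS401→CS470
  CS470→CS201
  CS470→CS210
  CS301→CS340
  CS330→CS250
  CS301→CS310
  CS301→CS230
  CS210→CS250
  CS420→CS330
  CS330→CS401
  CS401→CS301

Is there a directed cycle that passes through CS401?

CS401 is on a cycle iff CS401 can reach itself via ≥1 edge.
CS401 → CS470 → CS420 → CS330 → CS401 — yes.

Yes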